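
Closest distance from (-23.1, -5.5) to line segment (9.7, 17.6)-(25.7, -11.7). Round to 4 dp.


Project P onto AB: t = 0.1364 (clamped to [0,1])
Closest point on segment: (11.8826, 13.6031)
Distance: 39.8586

39.8586


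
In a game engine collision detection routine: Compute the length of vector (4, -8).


|u| = sqrt(4^2 + (-8)^2) = sqrt(80) = 8.9443

8.9443


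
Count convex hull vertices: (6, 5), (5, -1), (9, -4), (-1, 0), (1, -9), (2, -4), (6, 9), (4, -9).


Convex hull vertices (CCW): (-1, 0), (1, -9), (4, -9), (9, -4), (6, 9)
Count = 5

5


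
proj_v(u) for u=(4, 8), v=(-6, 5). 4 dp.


u.v = 16, |v| = sqrt(61) = 7.8102
Scalar projection = u.v / |v| = 16 / sqrt(61) = 2.0486

2.0486


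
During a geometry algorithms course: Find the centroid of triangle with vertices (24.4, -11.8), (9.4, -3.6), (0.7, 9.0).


Centroid = ((x_A+x_B+x_C)/3, (y_A+y_B+y_C)/3)
= ((24.4+9.4+0.7)/3, ((-11.8)+(-3.6)+9)/3)
= (11.5, -2.1333)

(11.5, -2.1333)


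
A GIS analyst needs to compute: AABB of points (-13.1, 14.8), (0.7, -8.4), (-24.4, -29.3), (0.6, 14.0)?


x range: [-24.4, 0.7]
y range: [-29.3, 14.8]
Bounding box: (-24.4,-29.3) to (0.7,14.8)

(-24.4,-29.3) to (0.7,14.8)


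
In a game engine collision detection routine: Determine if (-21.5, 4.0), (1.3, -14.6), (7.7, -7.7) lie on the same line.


Cross product: (1.3-(-21.5))*((-7.7)-4) - ((-14.6)-4)*(7.7-(-21.5))
= 276.36

No, not collinear


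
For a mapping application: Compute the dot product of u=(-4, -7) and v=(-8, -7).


u . v = u_x*v_x + u_y*v_y = (-4)*(-8) + (-7)*(-7)
= 32 + 49 = 81

81


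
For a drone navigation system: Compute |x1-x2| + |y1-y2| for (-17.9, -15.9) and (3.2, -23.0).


|(-17.9)-3.2| + |(-15.9)-(-23)| = 21.1 + 7.1 = 28.2

28.2


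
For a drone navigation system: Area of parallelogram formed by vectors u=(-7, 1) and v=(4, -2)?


|u x v| = |(-7)*(-2) - 1*4|
= |14 - 4| = 10

10


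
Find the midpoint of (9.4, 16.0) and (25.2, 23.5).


M = ((9.4+25.2)/2, (16+23.5)/2)
= (17.3, 19.75)

(17.3, 19.75)


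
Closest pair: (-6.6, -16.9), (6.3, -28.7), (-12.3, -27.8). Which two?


d(P0,P1) = 17.4828, d(P0,P2) = 12.3004, d(P1,P2) = 18.6218
Closest: P0 and P2

Closest pair: (-6.6, -16.9) and (-12.3, -27.8), distance = 12.3004


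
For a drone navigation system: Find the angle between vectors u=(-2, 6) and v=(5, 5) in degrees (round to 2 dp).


u.v = 20, |u| = sqrt(40) = 6.3246, |v| = sqrt(50) = 7.0711
cos(theta) = u.v/(|u||v|) = 20/sqrt(2000) = 0.447214
theta = acos(0.447214) = 63.43 degrees

63.43 degrees


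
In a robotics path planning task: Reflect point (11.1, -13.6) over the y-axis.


Reflection over y-axis: (x,y) -> (-x,y)
(11.1, -13.6) -> (-11.1, -13.6)

(-11.1, -13.6)


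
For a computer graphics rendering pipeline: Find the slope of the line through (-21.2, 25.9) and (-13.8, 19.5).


slope = (y2-y1)/(x2-x1) = (19.5-25.9)/((-13.8)-(-21.2)) = (-6.4)/7.4 = -0.8649

-0.8649


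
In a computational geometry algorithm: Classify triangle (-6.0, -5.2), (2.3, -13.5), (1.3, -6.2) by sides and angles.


Side lengths squared: AB^2=137.78, BC^2=54.29, CA^2=54.29
Sorted: [54.29, 54.29, 137.78]
By sides: Isosceles, By angles: Obtuse

Isosceles, Obtuse


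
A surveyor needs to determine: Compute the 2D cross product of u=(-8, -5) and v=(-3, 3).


u x v = u_x*v_y - u_y*v_x = (-8)*3 - (-5)*(-3)
= (-24) - 15 = -39

-39


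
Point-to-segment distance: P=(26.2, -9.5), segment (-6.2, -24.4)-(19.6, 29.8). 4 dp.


Project P onto AB: t = 0.4561 (clamped to [0,1])
Closest point on segment: (5.5677, 0.3213)
Distance: 22.8506

22.8506


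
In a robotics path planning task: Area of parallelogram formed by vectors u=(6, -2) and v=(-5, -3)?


|u x v| = |6*(-3) - (-2)*(-5)|
= |(-18) - 10| = 28

28


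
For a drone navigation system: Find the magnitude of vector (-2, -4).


|u| = sqrt((-2)^2 + (-4)^2) = sqrt(20) = 4.4721

4.4721


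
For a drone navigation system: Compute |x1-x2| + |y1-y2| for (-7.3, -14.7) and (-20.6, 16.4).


|(-7.3)-(-20.6)| + |(-14.7)-16.4| = 13.3 + 31.1 = 44.4

44.4


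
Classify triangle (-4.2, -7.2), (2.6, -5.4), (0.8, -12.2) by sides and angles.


Side lengths squared: AB^2=49.48, BC^2=49.48, CA^2=50
Sorted: [49.48, 49.48, 50]
By sides: Isosceles, By angles: Acute

Isosceles, Acute


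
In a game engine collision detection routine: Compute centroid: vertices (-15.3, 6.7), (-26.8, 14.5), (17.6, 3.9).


Centroid = ((x_A+x_B+x_C)/3, (y_A+y_B+y_C)/3)
= (((-15.3)+(-26.8)+17.6)/3, (6.7+14.5+3.9)/3)
= (-8.1667, 8.3667)

(-8.1667, 8.3667)


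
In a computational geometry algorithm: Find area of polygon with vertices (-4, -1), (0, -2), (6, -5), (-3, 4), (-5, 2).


Shoelace sum: ((-4)*(-2) - 0*(-1)) + (0*(-5) - 6*(-2)) + (6*4 - (-3)*(-5)) + ((-3)*2 - (-5)*4) + ((-5)*(-1) - (-4)*2)
= 56
Area = |56|/2 = 28

28


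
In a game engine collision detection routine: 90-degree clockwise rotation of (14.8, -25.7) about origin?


90° CW: (x,y) -> (y, -x)
(14.8,-25.7) -> (-25.7, -14.8)

(-25.7, -14.8)


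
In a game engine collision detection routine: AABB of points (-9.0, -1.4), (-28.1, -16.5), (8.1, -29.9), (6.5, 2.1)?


x range: [-28.1, 8.1]
y range: [-29.9, 2.1]
Bounding box: (-28.1,-29.9) to (8.1,2.1)

(-28.1,-29.9) to (8.1,2.1)


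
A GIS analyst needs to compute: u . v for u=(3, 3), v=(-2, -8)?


u . v = u_x*v_x + u_y*v_y = 3*(-2) + 3*(-8)
= (-6) + (-24) = -30

-30


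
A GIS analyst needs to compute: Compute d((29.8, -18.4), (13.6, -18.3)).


dx=-16.2, dy=0.1
d^2 = (-16.2)^2 + 0.1^2 = 262.45
d = sqrt(262.45) = 16.2003

16.2003


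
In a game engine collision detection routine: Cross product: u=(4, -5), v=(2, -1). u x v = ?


u x v = u_x*v_y - u_y*v_x = 4*(-1) - (-5)*2
= (-4) - (-10) = 6

6


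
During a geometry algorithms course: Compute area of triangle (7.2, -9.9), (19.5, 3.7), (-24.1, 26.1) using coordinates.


Area = |x_A(y_B-y_C) + x_B(y_C-y_A) + x_C(y_A-y_B)|/2
= |(-161.28) + 702 + 327.76|/2
= 868.48/2 = 434.24

434.24


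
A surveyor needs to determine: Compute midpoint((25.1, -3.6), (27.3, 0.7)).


M = ((25.1+27.3)/2, ((-3.6)+0.7)/2)
= (26.2, -1.45)

(26.2, -1.45)


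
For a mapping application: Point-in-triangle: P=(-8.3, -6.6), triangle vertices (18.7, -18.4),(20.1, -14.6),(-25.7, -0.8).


Cross products: AB x AP = 119.12, BC x BP = 25.52, CA x CP = 48.72
All same sign? yes

Yes, inside


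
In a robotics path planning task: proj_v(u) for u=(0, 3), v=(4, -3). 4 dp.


u.v = -9, |v| = sqrt(25) = 5
Scalar projection = u.v / |v| = -9 / sqrt(25) = -1.8

-1.8


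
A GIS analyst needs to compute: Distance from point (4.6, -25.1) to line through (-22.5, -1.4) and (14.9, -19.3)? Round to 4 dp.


|cross product| = 401.29
|line direction| = sqrt(1719.17) = 41.4629
Distance = 401.29/sqrt(1719.17) = 9.6783

9.6783


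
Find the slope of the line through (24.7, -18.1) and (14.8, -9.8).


slope = (y2-y1)/(x2-x1) = ((-9.8)-(-18.1))/(14.8-24.7) = 8.3/(-9.9) = -0.8384

-0.8384


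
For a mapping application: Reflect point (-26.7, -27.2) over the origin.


Reflection over origin: (x,y) -> (-x,-y)
(-26.7, -27.2) -> (26.7, 27.2)

(26.7, 27.2)


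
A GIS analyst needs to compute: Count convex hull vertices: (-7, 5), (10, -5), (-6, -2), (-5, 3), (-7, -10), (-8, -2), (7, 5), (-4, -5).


Convex hull vertices (CCW): (-8, -2), (-7, -10), (10, -5), (7, 5), (-7, 5)
Count = 5

5


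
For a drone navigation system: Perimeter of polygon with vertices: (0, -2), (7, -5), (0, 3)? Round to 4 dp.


Sides: (0, -2)->(7, -5): sqrt(58) = 7.615773, (7, -5)->(0, 3): sqrt(113) = 10.630146, (0, 3)->(0, -2): sqrt(25) = 5
Sum = 23.245919
Perimeter = 23.2459

23.2459


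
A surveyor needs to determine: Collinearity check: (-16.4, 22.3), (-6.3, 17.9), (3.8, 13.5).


Cross product: ((-6.3)-(-16.4))*(13.5-22.3) - (17.9-22.3)*(3.8-(-16.4))
= 0

Yes, collinear


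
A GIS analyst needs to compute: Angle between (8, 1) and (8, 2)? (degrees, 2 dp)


u.v = 66, |u| = sqrt(65) = 8.0623, |v| = sqrt(68) = 8.2462
cos(theta) = u.v/(|u||v|) = 66/sqrt(4420) = 0.992734
theta = acos(0.992734) = 6.91 degrees

6.91 degrees


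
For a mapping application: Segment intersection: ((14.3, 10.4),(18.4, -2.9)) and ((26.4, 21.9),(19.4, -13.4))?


Cross products: d1=-346.63, d2=-108.8, d3=208.08, d4=-29.75
d1*d2 < 0 and d3*d4 < 0? no

No, they don't intersect


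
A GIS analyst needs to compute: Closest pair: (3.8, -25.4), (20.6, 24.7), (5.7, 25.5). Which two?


d(P0,P1) = 52.8417, d(P0,P2) = 50.9354, d(P1,P2) = 14.9215
Closest: P1 and P2

Closest pair: (20.6, 24.7) and (5.7, 25.5), distance = 14.9215


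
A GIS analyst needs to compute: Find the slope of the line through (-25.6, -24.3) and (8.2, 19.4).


slope = (y2-y1)/(x2-x1) = (19.4-(-24.3))/(8.2-(-25.6)) = 43.7/33.8 = 1.2929

1.2929


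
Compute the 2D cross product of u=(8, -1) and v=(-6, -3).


u x v = u_x*v_y - u_y*v_x = 8*(-3) - (-1)*(-6)
= (-24) - 6 = -30

-30


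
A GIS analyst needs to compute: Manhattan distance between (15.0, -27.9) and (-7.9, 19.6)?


|15-(-7.9)| + |(-27.9)-19.6| = 22.9 + 47.5 = 70.4

70.4


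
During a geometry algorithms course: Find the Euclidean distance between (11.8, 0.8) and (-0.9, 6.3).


dx=-12.7, dy=5.5
d^2 = (-12.7)^2 + 5.5^2 = 191.54
d = sqrt(191.54) = 13.8398

13.8398


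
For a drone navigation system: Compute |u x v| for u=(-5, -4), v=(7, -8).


|u x v| = |(-5)*(-8) - (-4)*7|
= |40 - (-28)| = 68

68


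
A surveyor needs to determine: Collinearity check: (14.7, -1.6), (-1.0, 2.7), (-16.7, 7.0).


Cross product: ((-1)-14.7)*(7-(-1.6)) - (2.7-(-1.6))*((-16.7)-14.7)
= 0

Yes, collinear


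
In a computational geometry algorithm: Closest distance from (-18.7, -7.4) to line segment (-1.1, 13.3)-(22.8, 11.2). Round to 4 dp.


Project P onto AB: t = 0 (clamped to [0,1])
Closest point on segment: (-1.1, 13.3)
Distance: 27.1708

27.1708


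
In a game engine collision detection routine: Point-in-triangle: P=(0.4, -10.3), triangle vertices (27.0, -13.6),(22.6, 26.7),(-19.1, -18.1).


Cross products: AB x AP = 1057.46, BC x BP = 548.34, CA x CP = 271.83
All same sign? yes

Yes, inside


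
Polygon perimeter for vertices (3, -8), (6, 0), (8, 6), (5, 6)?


Sides: (3, -8)->(6, 0): sqrt(73) = 8.544004, (6, 0)->(8, 6): sqrt(40) = 6.324555, (8, 6)->(5, 6): sqrt(9) = 3, (5, 6)->(3, -8): sqrt(200) = 14.142136
Sum = 32.010695
Perimeter = 32.0107

32.0107


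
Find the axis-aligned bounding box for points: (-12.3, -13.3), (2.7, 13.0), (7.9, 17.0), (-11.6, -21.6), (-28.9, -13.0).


x range: [-28.9, 7.9]
y range: [-21.6, 17]
Bounding box: (-28.9,-21.6) to (7.9,17)

(-28.9,-21.6) to (7.9,17)


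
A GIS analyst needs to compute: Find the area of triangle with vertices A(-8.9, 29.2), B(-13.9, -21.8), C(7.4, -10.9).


Area = |x_A(y_B-y_C) + x_B(y_C-y_A) + x_C(y_A-y_B)|/2
= |97.01 + 557.39 + 377.4|/2
= 1031.8/2 = 515.9

515.9


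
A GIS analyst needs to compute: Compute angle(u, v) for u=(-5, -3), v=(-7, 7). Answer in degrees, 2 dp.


u.v = 14, |u| = sqrt(34) = 5.831, |v| = sqrt(98) = 9.8995
cos(theta) = u.v/(|u||v|) = 14/sqrt(3332) = 0.242536
theta = acos(0.242536) = 75.96 degrees

75.96 degrees


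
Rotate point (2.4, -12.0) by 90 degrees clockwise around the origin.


90° CW: (x,y) -> (y, -x)
(2.4,-12) -> (-12, -2.4)

(-12, -2.4)


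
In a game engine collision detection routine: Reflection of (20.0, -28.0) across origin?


Reflection over origin: (x,y) -> (-x,-y)
(20, -28) -> (-20, 28)

(-20, 28)


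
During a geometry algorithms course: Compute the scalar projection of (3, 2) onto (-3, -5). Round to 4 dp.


u.v = -19, |v| = sqrt(34) = 5.831
Scalar projection = u.v / |v| = -19 / sqrt(34) = -3.2585

-3.2585


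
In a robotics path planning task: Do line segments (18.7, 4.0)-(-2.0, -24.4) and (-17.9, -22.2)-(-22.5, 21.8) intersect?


Cross products: d1=-1730.92, d2=-689.48, d3=-497.1, d4=-1538.54
d1*d2 < 0 and d3*d4 < 0? no

No, they don't intersect


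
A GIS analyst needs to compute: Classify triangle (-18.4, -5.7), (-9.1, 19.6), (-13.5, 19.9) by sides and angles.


Side lengths squared: AB^2=726.58, BC^2=19.45, CA^2=679.37
Sorted: [19.45, 679.37, 726.58]
By sides: Scalene, By angles: Obtuse

Scalene, Obtuse


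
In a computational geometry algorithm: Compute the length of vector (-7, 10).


|u| = sqrt((-7)^2 + 10^2) = sqrt(149) = 12.2066

12.2066


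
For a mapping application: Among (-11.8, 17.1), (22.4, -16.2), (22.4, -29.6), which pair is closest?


d(P0,P1) = 47.734, d(P0,P2) = 57.8838, d(P1,P2) = 13.4
Closest: P1 and P2

Closest pair: (22.4, -16.2) and (22.4, -29.6), distance = 13.4


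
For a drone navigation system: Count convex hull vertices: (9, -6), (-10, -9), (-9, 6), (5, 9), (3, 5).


Convex hull vertices (CCW): (-10, -9), (9, -6), (5, 9), (-9, 6)
Count = 4

4


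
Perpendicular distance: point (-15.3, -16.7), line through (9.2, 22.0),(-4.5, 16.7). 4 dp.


|cross product| = 400.34
|line direction| = sqrt(215.78) = 14.6895
Distance = 400.34/sqrt(215.78) = 27.2536

27.2536


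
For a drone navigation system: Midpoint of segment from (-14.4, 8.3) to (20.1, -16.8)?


M = (((-14.4)+20.1)/2, (8.3+(-16.8))/2)
= (2.85, -4.25)

(2.85, -4.25)


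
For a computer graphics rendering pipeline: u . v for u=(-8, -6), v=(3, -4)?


u . v = u_x*v_x + u_y*v_y = (-8)*3 + (-6)*(-4)
= (-24) + 24 = 0

0


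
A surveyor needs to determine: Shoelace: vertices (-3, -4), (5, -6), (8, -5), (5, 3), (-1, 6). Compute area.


Shoelace sum: ((-3)*(-6) - 5*(-4)) + (5*(-5) - 8*(-6)) + (8*3 - 5*(-5)) + (5*6 - (-1)*3) + ((-1)*(-4) - (-3)*6)
= 165
Area = |165|/2 = 82.5

82.5


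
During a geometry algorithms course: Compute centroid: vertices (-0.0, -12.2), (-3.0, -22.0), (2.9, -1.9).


Centroid = ((x_A+x_B+x_C)/3, (y_A+y_B+y_C)/3)
= ((0+(-3)+2.9)/3, ((-12.2)+(-22)+(-1.9))/3)
= (-0.0333, -12.0333)

(-0.0333, -12.0333)


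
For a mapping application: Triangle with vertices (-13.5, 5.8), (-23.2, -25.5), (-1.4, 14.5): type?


Side lengths squared: AB^2=1073.78, BC^2=2075.24, CA^2=222.1
Sorted: [222.1, 1073.78, 2075.24]
By sides: Scalene, By angles: Obtuse

Scalene, Obtuse


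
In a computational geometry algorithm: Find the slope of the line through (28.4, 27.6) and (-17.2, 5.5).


slope = (y2-y1)/(x2-x1) = (5.5-27.6)/((-17.2)-28.4) = (-22.1)/(-45.6) = 0.4846

0.4846


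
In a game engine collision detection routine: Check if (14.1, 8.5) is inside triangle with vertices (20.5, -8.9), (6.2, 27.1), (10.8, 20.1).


Cross products: AB x AP = -18.42, BC x BP = -30.26, CA x CP = -16.82
All same sign? yes

Yes, inside


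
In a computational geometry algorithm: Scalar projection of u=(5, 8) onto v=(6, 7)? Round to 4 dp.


u.v = 86, |v| = sqrt(85) = 9.2195
Scalar projection = u.v / |v| = 86 / sqrt(85) = 9.328

9.328


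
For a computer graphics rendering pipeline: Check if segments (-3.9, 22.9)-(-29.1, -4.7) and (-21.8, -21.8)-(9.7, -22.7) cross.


Cross products: d1=1424.16, d2=532.08, d3=632.4, d4=1524.48
d1*d2 < 0 and d3*d4 < 0? no

No, they don't intersect


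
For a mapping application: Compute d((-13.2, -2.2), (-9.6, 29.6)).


dx=3.6, dy=31.8
d^2 = 3.6^2 + 31.8^2 = 1024.2
d = sqrt(1024.2) = 32.0031

32.0031


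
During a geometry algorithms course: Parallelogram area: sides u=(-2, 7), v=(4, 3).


|u x v| = |(-2)*3 - 7*4|
= |(-6) - 28| = 34

34


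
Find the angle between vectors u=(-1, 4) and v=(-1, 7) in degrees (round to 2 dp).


u.v = 29, |u| = sqrt(17) = 4.1231, |v| = sqrt(50) = 7.0711
cos(theta) = u.v/(|u||v|) = 29/sqrt(850) = 0.994692
theta = acos(0.994692) = 5.91 degrees

5.91 degrees


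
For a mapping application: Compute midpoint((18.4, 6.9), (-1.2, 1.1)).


M = ((18.4+(-1.2))/2, (6.9+1.1)/2)
= (8.6, 4)

(8.6, 4)


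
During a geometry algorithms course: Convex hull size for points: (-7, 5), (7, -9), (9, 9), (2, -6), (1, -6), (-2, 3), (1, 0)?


Convex hull vertices (CCW): (-7, 5), (1, -6), (7, -9), (9, 9)
Count = 4

4


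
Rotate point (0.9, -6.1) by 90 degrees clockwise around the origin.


90° CW: (x,y) -> (y, -x)
(0.9,-6.1) -> (-6.1, -0.9)

(-6.1, -0.9)


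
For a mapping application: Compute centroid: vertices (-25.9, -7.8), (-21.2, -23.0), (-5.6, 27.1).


Centroid = ((x_A+x_B+x_C)/3, (y_A+y_B+y_C)/3)
= (((-25.9)+(-21.2)+(-5.6))/3, ((-7.8)+(-23)+27.1)/3)
= (-17.5667, -1.2333)

(-17.5667, -1.2333)


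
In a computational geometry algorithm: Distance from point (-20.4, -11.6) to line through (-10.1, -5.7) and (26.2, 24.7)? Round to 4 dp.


|cross product| = 98.95
|line direction| = sqrt(2241.85) = 47.3482
Distance = 98.95/sqrt(2241.85) = 2.0898

2.0898


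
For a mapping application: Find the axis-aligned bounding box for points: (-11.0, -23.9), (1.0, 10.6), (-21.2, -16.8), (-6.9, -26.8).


x range: [-21.2, 1]
y range: [-26.8, 10.6]
Bounding box: (-21.2,-26.8) to (1,10.6)

(-21.2,-26.8) to (1,10.6)


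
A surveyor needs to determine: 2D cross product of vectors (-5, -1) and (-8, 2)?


u x v = u_x*v_y - u_y*v_x = (-5)*2 - (-1)*(-8)
= (-10) - 8 = -18

-18


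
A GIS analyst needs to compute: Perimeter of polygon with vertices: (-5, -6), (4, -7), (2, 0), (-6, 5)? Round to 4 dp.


Sides: (-5, -6)->(4, -7): sqrt(82) = 9.055385, (4, -7)->(2, 0): sqrt(53) = 7.28011, (2, 0)->(-6, 5): sqrt(89) = 9.433981, (-6, 5)->(-5, -6): sqrt(122) = 11.045361
Sum = 36.814837
Perimeter = 36.8148

36.8148


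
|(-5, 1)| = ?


|u| = sqrt((-5)^2 + 1^2) = sqrt(26) = 5.099

5.099


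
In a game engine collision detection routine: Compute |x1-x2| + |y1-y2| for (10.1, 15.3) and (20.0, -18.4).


|10.1-20| + |15.3-(-18.4)| = 9.9 + 33.7 = 43.6

43.6


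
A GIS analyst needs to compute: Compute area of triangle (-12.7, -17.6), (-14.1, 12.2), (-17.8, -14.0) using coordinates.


Area = |x_A(y_B-y_C) + x_B(y_C-y_A) + x_C(y_A-y_B)|/2
= |(-332.74) + (-50.76) + 530.44|/2
= 146.94/2 = 73.47

73.47


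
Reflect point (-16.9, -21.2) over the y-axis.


Reflection over y-axis: (x,y) -> (-x,y)
(-16.9, -21.2) -> (16.9, -21.2)

(16.9, -21.2)


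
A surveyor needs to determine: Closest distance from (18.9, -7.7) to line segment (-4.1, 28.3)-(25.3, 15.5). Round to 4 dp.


Project P onto AB: t = 1 (clamped to [0,1])
Closest point on segment: (25.3, 15.5)
Distance: 24.0666

24.0666


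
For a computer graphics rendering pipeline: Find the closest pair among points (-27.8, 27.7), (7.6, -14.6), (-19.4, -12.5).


d(P0,P1) = 55.1584, d(P0,P2) = 41.0682, d(P1,P2) = 27.0815
Closest: P1 and P2

Closest pair: (7.6, -14.6) and (-19.4, -12.5), distance = 27.0815


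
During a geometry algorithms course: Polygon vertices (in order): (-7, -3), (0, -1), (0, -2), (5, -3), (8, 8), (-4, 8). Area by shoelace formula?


Shoelace sum: ((-7)*(-1) - 0*(-3)) + (0*(-2) - 0*(-1)) + (0*(-3) - 5*(-2)) + (5*8 - 8*(-3)) + (8*8 - (-4)*8) + ((-4)*(-3) - (-7)*8)
= 245
Area = |245|/2 = 122.5

122.5


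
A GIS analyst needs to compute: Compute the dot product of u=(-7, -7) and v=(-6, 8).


u . v = u_x*v_x + u_y*v_y = (-7)*(-6) + (-7)*8
= 42 + (-56) = -14

-14


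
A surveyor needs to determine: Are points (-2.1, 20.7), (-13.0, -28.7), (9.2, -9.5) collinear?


Cross product: ((-13)-(-2.1))*((-9.5)-20.7) - ((-28.7)-20.7)*(9.2-(-2.1))
= 887.4

No, not collinear


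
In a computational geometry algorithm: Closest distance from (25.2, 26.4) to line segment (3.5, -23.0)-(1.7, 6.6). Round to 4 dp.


Project P onto AB: t = 1 (clamped to [0,1])
Closest point on segment: (1.7, 6.6)
Distance: 30.7293

30.7293


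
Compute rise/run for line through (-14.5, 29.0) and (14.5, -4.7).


slope = (y2-y1)/(x2-x1) = ((-4.7)-29)/(14.5-(-14.5)) = (-33.7)/29 = -1.1621

-1.1621


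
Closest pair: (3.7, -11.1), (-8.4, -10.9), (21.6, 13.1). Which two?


d(P0,P1) = 12.1017, d(P0,P2) = 30.1007, d(P1,P2) = 38.4187
Closest: P0 and P1

Closest pair: (3.7, -11.1) and (-8.4, -10.9), distance = 12.1017


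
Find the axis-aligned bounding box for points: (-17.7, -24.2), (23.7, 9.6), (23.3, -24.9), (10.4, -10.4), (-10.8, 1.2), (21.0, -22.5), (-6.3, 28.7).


x range: [-17.7, 23.7]
y range: [-24.9, 28.7]
Bounding box: (-17.7,-24.9) to (23.7,28.7)

(-17.7,-24.9) to (23.7,28.7)


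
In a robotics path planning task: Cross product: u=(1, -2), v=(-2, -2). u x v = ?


u x v = u_x*v_y - u_y*v_x = 1*(-2) - (-2)*(-2)
= (-2) - 4 = -6

-6


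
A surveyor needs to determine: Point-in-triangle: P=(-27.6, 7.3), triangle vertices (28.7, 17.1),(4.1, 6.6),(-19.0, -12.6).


Cross products: AB x AP = -350.07, BC x BP = -624.81, CA x CP = 1204.65
All same sign? no

No, outside


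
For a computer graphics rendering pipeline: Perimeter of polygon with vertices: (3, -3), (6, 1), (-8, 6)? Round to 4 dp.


Sides: (3, -3)->(6, 1): sqrt(25) = 5, (6, 1)->(-8, 6): sqrt(221) = 14.866069, (-8, 6)->(3, -3): sqrt(202) = 14.21267
Sum = 34.078739
Perimeter = 34.0787

34.0787


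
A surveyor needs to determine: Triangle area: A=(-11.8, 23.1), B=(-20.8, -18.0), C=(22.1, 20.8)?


Area = |x_A(y_B-y_C) + x_B(y_C-y_A) + x_C(y_A-y_B)|/2
= |457.84 + 47.84 + 908.31|/2
= 1413.99/2 = 706.995

706.995


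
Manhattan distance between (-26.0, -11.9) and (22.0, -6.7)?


|(-26)-22| + |(-11.9)-(-6.7)| = 48 + 5.2 = 53.2

53.2


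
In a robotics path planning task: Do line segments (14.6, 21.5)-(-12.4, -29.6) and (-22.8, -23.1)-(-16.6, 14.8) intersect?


Cross products: d1=-1140.94, d2=-434.46, d3=-706.94, d4=-1413.42
d1*d2 < 0 and d3*d4 < 0? no

No, they don't intersect


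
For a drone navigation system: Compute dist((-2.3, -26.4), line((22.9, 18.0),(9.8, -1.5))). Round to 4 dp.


|cross product| = 90.24
|line direction| = sqrt(551.86) = 23.4917
Distance = 90.24/sqrt(551.86) = 3.8414

3.8414


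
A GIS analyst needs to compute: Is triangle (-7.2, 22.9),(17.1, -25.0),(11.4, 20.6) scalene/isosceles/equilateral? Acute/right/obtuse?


Side lengths squared: AB^2=2884.9, BC^2=2111.85, CA^2=351.25
Sorted: [351.25, 2111.85, 2884.9]
By sides: Scalene, By angles: Obtuse

Scalene, Obtuse


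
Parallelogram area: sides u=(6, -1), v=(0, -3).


|u x v| = |6*(-3) - (-1)*0|
= |(-18) - 0| = 18

18


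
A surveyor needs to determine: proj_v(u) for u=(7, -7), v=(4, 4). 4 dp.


u.v = 0, |v| = sqrt(32) = 5.6569
Scalar projection = u.v / |v| = 0 / sqrt(32) = 0

0


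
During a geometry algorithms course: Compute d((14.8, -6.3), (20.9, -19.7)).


dx=6.1, dy=-13.4
d^2 = 6.1^2 + (-13.4)^2 = 216.77
d = sqrt(216.77) = 14.7231

14.7231


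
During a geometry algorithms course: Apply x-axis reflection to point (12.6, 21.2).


Reflection over x-axis: (x,y) -> (x,-y)
(12.6, 21.2) -> (12.6, -21.2)

(12.6, -21.2)


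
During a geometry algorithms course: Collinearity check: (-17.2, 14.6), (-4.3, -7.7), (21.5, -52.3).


Cross product: ((-4.3)-(-17.2))*((-52.3)-14.6) - ((-7.7)-14.6)*(21.5-(-17.2))
= 0

Yes, collinear


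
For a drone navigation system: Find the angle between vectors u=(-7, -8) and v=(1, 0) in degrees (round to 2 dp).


u.v = -7, |u| = sqrt(113) = 10.6301, |v| = sqrt(1) = 1
cos(theta) = u.v/(|u||v|) = -7/sqrt(113) = -0.658505
theta = acos(-0.658505) = 131.19 degrees

131.19 degrees


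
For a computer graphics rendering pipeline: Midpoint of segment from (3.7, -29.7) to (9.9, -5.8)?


M = ((3.7+9.9)/2, ((-29.7)+(-5.8))/2)
= (6.8, -17.75)

(6.8, -17.75)


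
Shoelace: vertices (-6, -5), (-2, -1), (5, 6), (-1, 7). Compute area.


Shoelace sum: ((-6)*(-1) - (-2)*(-5)) + ((-2)*6 - 5*(-1)) + (5*7 - (-1)*6) + ((-1)*(-5) - (-6)*7)
= 77
Area = |77|/2 = 38.5

38.5


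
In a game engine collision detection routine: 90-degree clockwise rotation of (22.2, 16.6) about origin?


90° CW: (x,y) -> (y, -x)
(22.2,16.6) -> (16.6, -22.2)

(16.6, -22.2)


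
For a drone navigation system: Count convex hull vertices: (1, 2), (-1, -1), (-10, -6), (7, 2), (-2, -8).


Convex hull vertices (CCW): (-10, -6), (-2, -8), (7, 2), (1, 2)
Count = 4

4


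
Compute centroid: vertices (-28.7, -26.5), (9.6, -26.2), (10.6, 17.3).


Centroid = ((x_A+x_B+x_C)/3, (y_A+y_B+y_C)/3)
= (((-28.7)+9.6+10.6)/3, ((-26.5)+(-26.2)+17.3)/3)
= (-2.8333, -11.8)

(-2.8333, -11.8)


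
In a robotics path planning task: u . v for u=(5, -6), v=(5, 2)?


u . v = u_x*v_x + u_y*v_y = 5*5 + (-6)*2
= 25 + (-12) = 13

13


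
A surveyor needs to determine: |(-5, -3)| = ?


|u| = sqrt((-5)^2 + (-3)^2) = sqrt(34) = 5.831

5.831


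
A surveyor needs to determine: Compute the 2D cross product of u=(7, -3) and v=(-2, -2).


u x v = u_x*v_y - u_y*v_x = 7*(-2) - (-3)*(-2)
= (-14) - 6 = -20

-20


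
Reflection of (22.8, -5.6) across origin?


Reflection over origin: (x,y) -> (-x,-y)
(22.8, -5.6) -> (-22.8, 5.6)

(-22.8, 5.6)


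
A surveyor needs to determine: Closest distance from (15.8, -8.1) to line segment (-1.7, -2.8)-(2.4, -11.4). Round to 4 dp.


Project P onto AB: t = 1 (clamped to [0,1])
Closest point on segment: (2.4, -11.4)
Distance: 13.8004

13.8004


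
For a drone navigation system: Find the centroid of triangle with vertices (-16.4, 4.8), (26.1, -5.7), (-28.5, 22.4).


Centroid = ((x_A+x_B+x_C)/3, (y_A+y_B+y_C)/3)
= (((-16.4)+26.1+(-28.5))/3, (4.8+(-5.7)+22.4)/3)
= (-6.2667, 7.1667)

(-6.2667, 7.1667)


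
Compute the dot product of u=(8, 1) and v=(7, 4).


u . v = u_x*v_x + u_y*v_y = 8*7 + 1*4
= 56 + 4 = 60

60


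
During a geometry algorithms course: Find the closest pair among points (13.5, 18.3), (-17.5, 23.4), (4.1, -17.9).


d(P0,P1) = 31.4167, d(P0,P2) = 37.4005, d(P1,P2) = 46.6074
Closest: P0 and P1

Closest pair: (13.5, 18.3) and (-17.5, 23.4), distance = 31.4167


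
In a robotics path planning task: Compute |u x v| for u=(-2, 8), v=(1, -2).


|u x v| = |(-2)*(-2) - 8*1|
= |4 - 8| = 4

4


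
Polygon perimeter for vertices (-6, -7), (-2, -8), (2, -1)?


Sides: (-6, -7)->(-2, -8): sqrt(17) = 4.123106, (-2, -8)->(2, -1): sqrt(65) = 8.062258, (2, -1)->(-6, -7): sqrt(100) = 10
Sum = 22.185364
Perimeter = 22.1854

22.1854


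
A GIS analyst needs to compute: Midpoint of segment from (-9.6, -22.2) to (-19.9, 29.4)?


M = (((-9.6)+(-19.9))/2, ((-22.2)+29.4)/2)
= (-14.75, 3.6)

(-14.75, 3.6)


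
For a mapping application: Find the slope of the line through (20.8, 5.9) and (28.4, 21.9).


slope = (y2-y1)/(x2-x1) = (21.9-5.9)/(28.4-20.8) = 16/7.6 = 2.1053

2.1053


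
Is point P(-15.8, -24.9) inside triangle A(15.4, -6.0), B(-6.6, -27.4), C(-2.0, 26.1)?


Cross products: AB x AP = -251.88, BC x BP = 503.7, CA x CP = -1330.38
All same sign? no

No, outside


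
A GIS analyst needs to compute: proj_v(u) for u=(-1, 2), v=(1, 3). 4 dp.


u.v = 5, |v| = sqrt(10) = 3.1623
Scalar projection = u.v / |v| = 5 / sqrt(10) = 1.5811

1.5811


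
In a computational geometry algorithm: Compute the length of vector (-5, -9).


|u| = sqrt((-5)^2 + (-9)^2) = sqrt(106) = 10.2956

10.2956


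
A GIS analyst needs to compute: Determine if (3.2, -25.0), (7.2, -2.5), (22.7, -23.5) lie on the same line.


Cross product: (7.2-3.2)*((-23.5)-(-25)) - ((-2.5)-(-25))*(22.7-3.2)
= -432.75

No, not collinear


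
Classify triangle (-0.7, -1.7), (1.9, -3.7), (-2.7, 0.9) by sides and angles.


Side lengths squared: AB^2=10.76, BC^2=42.32, CA^2=10.76
Sorted: [10.76, 10.76, 42.32]
By sides: Isosceles, By angles: Obtuse

Isosceles, Obtuse


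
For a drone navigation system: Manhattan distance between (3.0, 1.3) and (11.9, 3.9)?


|3-11.9| + |1.3-3.9| = 8.9 + 2.6 = 11.5

11.5


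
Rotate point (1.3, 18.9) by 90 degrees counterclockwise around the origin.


90° CCW: (x,y) -> (-y, x)
(1.3,18.9) -> (-18.9, 1.3)

(-18.9, 1.3)


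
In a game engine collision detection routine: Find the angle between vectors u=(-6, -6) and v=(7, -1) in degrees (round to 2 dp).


u.v = -36, |u| = sqrt(72) = 8.4853, |v| = sqrt(50) = 7.0711
cos(theta) = u.v/(|u||v|) = -36/sqrt(3600) = -0.6
theta = acos(-0.6) = 126.87 degrees

126.87 degrees


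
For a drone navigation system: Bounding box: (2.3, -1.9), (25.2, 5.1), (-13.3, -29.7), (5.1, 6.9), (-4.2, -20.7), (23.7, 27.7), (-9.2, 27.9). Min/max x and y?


x range: [-13.3, 25.2]
y range: [-29.7, 27.9]
Bounding box: (-13.3,-29.7) to (25.2,27.9)

(-13.3,-29.7) to (25.2,27.9)


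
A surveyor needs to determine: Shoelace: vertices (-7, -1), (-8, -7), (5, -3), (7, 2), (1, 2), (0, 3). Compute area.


Shoelace sum: ((-7)*(-7) - (-8)*(-1)) + ((-8)*(-3) - 5*(-7)) + (5*2 - 7*(-3)) + (7*2 - 1*2) + (1*3 - 0*2) + (0*(-1) - (-7)*3)
= 167
Area = |167|/2 = 83.5

83.5


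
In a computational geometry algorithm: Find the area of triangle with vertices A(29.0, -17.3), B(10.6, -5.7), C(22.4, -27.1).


Area = |x_A(y_B-y_C) + x_B(y_C-y_A) + x_C(y_A-y_B)|/2
= |620.6 + (-103.88) + (-259.84)|/2
= 256.88/2 = 128.44

128.44


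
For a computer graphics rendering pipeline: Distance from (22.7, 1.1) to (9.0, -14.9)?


dx=-13.7, dy=-16
d^2 = (-13.7)^2 + (-16)^2 = 443.69
d = sqrt(443.69) = 21.064

21.064


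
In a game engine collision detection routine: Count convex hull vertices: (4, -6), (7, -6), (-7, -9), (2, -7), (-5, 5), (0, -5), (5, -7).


Convex hull vertices (CCW): (-7, -9), (5, -7), (7, -6), (-5, 5)
Count = 4

4


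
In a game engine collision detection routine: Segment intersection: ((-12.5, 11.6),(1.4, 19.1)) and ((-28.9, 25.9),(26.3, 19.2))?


Cross products: d1=-679.48, d2=-172.35, d3=321.77, d4=-185.36
d1*d2 < 0 and d3*d4 < 0? no

No, they don't intersect


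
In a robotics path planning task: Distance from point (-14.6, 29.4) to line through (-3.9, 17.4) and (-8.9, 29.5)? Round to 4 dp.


|cross product| = 69.47
|line direction| = sqrt(171.41) = 13.0924
Distance = 69.47/sqrt(171.41) = 5.3061

5.3061


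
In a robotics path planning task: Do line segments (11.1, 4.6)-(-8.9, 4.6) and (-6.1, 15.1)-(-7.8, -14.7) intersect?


Cross products: d1=530.41, d2=-65.59, d3=-210, d4=386
d1*d2 < 0 and d3*d4 < 0? yes

Yes, they intersect


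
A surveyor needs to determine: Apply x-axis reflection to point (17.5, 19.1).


Reflection over x-axis: (x,y) -> (x,-y)
(17.5, 19.1) -> (17.5, -19.1)

(17.5, -19.1)


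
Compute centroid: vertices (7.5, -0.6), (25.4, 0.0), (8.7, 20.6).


Centroid = ((x_A+x_B+x_C)/3, (y_A+y_B+y_C)/3)
= ((7.5+25.4+8.7)/3, ((-0.6)+0+20.6)/3)
= (13.8667, 6.6667)

(13.8667, 6.6667)


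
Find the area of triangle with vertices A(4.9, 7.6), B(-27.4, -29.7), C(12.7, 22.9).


Area = |x_A(y_B-y_C) + x_B(y_C-y_A) + x_C(y_A-y_B)|/2
= |(-257.74) + (-419.22) + 473.71|/2
= 203.25/2 = 101.625

101.625


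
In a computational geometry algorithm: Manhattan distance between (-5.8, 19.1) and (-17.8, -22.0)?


|(-5.8)-(-17.8)| + |19.1-(-22)| = 12 + 41.1 = 53.1

53.1


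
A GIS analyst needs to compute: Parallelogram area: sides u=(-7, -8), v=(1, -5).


|u x v| = |(-7)*(-5) - (-8)*1|
= |35 - (-8)| = 43

43


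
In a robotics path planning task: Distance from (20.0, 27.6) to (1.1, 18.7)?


dx=-18.9, dy=-8.9
d^2 = (-18.9)^2 + (-8.9)^2 = 436.42
d = sqrt(436.42) = 20.8907

20.8907


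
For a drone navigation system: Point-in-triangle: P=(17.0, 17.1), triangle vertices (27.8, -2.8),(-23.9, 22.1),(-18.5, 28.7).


Cross products: AB x AP = -759.91, BC x BP = -296.94, CA x CP = 581.17
All same sign? no

No, outside


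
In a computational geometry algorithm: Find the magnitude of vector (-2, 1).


|u| = sqrt((-2)^2 + 1^2) = sqrt(5) = 2.2361

2.2361


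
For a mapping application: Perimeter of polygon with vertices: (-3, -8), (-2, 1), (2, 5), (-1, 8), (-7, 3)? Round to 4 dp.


Sides: (-3, -8)->(-2, 1): sqrt(82) = 9.055385, (-2, 1)->(2, 5): sqrt(32) = 5.656854, (2, 5)->(-1, 8): sqrt(18) = 4.242641, (-1, 8)->(-7, 3): sqrt(61) = 7.81025, (-7, 3)->(-3, -8): sqrt(137) = 11.7047
Sum = 38.46983
Perimeter = 38.4698

38.4698


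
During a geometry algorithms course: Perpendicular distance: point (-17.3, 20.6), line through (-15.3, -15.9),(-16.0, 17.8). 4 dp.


|cross product| = 41.85
|line direction| = sqrt(1136.18) = 33.7073
Distance = 41.85/sqrt(1136.18) = 1.2416

1.2416


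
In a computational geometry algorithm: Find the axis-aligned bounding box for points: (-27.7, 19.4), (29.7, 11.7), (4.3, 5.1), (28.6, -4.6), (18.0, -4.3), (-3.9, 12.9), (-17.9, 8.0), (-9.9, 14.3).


x range: [-27.7, 29.7]
y range: [-4.6, 19.4]
Bounding box: (-27.7,-4.6) to (29.7,19.4)

(-27.7,-4.6) to (29.7,19.4)


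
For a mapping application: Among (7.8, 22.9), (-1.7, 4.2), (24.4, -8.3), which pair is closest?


d(P0,P1) = 20.9747, d(P0,P2) = 35.3412, d(P1,P2) = 28.9389
Closest: P0 and P1

Closest pair: (7.8, 22.9) and (-1.7, 4.2), distance = 20.9747


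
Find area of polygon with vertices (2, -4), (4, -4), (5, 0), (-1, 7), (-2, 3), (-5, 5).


Shoelace sum: (2*(-4) - 4*(-4)) + (4*0 - 5*(-4)) + (5*7 - (-1)*0) + ((-1)*3 - (-2)*7) + ((-2)*5 - (-5)*3) + ((-5)*(-4) - 2*5)
= 89
Area = |89|/2 = 44.5

44.5


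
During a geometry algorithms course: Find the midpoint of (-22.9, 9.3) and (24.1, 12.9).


M = (((-22.9)+24.1)/2, (9.3+12.9)/2)
= (0.6, 11.1)

(0.6, 11.1)


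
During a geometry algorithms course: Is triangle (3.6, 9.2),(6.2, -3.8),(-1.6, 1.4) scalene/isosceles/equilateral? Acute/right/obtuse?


Side lengths squared: AB^2=175.76, BC^2=87.88, CA^2=87.88
Sorted: [87.88, 87.88, 175.76]
By sides: Isosceles, By angles: Right

Isosceles, Right


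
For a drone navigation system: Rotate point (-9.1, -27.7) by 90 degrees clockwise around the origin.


90° CW: (x,y) -> (y, -x)
(-9.1,-27.7) -> (-27.7, 9.1)

(-27.7, 9.1)


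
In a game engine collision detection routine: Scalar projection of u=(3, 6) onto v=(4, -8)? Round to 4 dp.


u.v = -36, |v| = sqrt(80) = 8.9443
Scalar projection = u.v / |v| = -36 / sqrt(80) = -4.0249

-4.0249


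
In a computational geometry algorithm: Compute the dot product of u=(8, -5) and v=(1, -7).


u . v = u_x*v_x + u_y*v_y = 8*1 + (-5)*(-7)
= 8 + 35 = 43

43


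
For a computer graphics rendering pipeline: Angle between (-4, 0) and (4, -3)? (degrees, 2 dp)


u.v = -16, |u| = sqrt(16) = 4, |v| = sqrt(25) = 5
cos(theta) = u.v/(|u||v|) = -16/sqrt(400) = -0.8
theta = acos(-0.8) = 143.13 degrees

143.13 degrees


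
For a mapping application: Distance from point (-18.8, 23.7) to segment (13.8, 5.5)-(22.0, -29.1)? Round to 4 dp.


Project P onto AB: t = 0 (clamped to [0,1])
Closest point on segment: (13.8, 5.5)
Distance: 37.3363

37.3363


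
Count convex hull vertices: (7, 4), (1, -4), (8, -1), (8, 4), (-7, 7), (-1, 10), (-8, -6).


Convex hull vertices (CCW): (-8, -6), (1, -4), (8, -1), (8, 4), (-1, 10), (-7, 7)
Count = 6

6


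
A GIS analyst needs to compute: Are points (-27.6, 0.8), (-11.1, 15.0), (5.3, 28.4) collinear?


Cross product: ((-11.1)-(-27.6))*(28.4-0.8) - (15-0.8)*(5.3-(-27.6))
= -11.78

No, not collinear


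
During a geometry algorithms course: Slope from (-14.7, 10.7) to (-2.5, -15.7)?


slope = (y2-y1)/(x2-x1) = ((-15.7)-10.7)/((-2.5)-(-14.7)) = (-26.4)/12.2 = -2.1639

-2.1639


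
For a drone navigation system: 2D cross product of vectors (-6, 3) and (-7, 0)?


u x v = u_x*v_y - u_y*v_x = (-6)*0 - 3*(-7)
= 0 - (-21) = 21

21


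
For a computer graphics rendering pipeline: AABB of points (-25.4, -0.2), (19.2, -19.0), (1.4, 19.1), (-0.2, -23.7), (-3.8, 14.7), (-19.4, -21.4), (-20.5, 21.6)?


x range: [-25.4, 19.2]
y range: [-23.7, 21.6]
Bounding box: (-25.4,-23.7) to (19.2,21.6)

(-25.4,-23.7) to (19.2,21.6)


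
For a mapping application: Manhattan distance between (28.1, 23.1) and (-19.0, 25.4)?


|28.1-(-19)| + |23.1-25.4| = 47.1 + 2.3 = 49.4

49.4


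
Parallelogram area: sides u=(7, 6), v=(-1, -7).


|u x v| = |7*(-7) - 6*(-1)|
= |(-49) - (-6)| = 43

43


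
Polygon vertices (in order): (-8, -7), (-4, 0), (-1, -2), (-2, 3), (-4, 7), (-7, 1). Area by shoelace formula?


Shoelace sum: ((-8)*0 - (-4)*(-7)) + ((-4)*(-2) - (-1)*0) + ((-1)*3 - (-2)*(-2)) + ((-2)*7 - (-4)*3) + ((-4)*1 - (-7)*7) + ((-7)*(-7) - (-8)*1)
= 73
Area = |73|/2 = 36.5

36.5


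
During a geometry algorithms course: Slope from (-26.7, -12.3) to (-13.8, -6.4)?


slope = (y2-y1)/(x2-x1) = ((-6.4)-(-12.3))/((-13.8)-(-26.7)) = 5.9/12.9 = 0.4574

0.4574


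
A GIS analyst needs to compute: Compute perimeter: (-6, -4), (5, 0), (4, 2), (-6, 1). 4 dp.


Sides: (-6, -4)->(5, 0): sqrt(137) = 11.7047, (5, 0)->(4, 2): sqrt(5) = 2.236068, (4, 2)->(-6, 1): sqrt(101) = 10.049876, (-6, 1)->(-6, -4): sqrt(25) = 5
Sum = 28.990644
Perimeter = 28.9906

28.9906


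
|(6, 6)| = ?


|u| = sqrt(6^2 + 6^2) = sqrt(72) = 8.4853

8.4853


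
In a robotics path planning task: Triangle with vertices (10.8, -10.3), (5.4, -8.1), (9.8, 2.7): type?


Side lengths squared: AB^2=34, BC^2=136, CA^2=170
Sorted: [34, 136, 170]
By sides: Scalene, By angles: Right

Scalene, Right


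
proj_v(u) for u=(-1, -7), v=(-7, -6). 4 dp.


u.v = 49, |v| = sqrt(85) = 9.2195
Scalar projection = u.v / |v| = 49 / sqrt(85) = 5.3148

5.3148


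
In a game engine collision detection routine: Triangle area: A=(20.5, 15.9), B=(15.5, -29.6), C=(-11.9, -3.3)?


Area = |x_A(y_B-y_C) + x_B(y_C-y_A) + x_C(y_A-y_B)|/2
= |(-539.15) + (-297.6) + (-541.45)|/2
= 1378.2/2 = 689.1

689.1


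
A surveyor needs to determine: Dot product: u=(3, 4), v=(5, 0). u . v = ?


u . v = u_x*v_x + u_y*v_y = 3*5 + 4*0
= 15 + 0 = 15

15


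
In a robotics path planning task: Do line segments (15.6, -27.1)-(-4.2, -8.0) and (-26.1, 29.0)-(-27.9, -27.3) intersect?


Cross products: d1=2448.69, d2=1299.57, d3=-314.31, d4=834.81
d1*d2 < 0 and d3*d4 < 0? no

No, they don't intersect


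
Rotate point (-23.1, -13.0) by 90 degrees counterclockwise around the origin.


90° CCW: (x,y) -> (-y, x)
(-23.1,-13) -> (13, -23.1)

(13, -23.1)


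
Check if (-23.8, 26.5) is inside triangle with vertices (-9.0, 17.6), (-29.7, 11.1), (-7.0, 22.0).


Cross products: AB x AP = -280.43, BC x BP = 285.27, CA x CP = -82.92
All same sign? no

No, outside


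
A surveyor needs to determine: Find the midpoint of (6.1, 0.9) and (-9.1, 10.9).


M = ((6.1+(-9.1))/2, (0.9+10.9)/2)
= (-1.5, 5.9)

(-1.5, 5.9)


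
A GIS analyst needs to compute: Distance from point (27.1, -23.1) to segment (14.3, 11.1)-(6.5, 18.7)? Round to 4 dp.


Project P onto AB: t = 0 (clamped to [0,1])
Closest point on segment: (14.3, 11.1)
Distance: 36.5168

36.5168


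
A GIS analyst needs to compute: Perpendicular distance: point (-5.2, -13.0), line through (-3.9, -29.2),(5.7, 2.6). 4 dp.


|cross product| = 196.86
|line direction| = sqrt(1103.4) = 33.2175
Distance = 196.86/sqrt(1103.4) = 5.9264

5.9264


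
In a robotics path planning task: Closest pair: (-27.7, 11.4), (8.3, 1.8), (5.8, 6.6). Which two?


d(P0,P1) = 37.258, d(P0,P2) = 33.8421, d(P1,P2) = 5.412
Closest: P1 and P2

Closest pair: (8.3, 1.8) and (5.8, 6.6), distance = 5.412


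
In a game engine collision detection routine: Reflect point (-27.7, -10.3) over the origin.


Reflection over origin: (x,y) -> (-x,-y)
(-27.7, -10.3) -> (27.7, 10.3)

(27.7, 10.3)


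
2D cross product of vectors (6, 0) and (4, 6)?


u x v = u_x*v_y - u_y*v_x = 6*6 - 0*4
= 36 - 0 = 36

36


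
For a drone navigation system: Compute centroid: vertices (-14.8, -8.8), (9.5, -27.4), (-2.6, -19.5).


Centroid = ((x_A+x_B+x_C)/3, (y_A+y_B+y_C)/3)
= (((-14.8)+9.5+(-2.6))/3, ((-8.8)+(-27.4)+(-19.5))/3)
= (-2.6333, -18.5667)

(-2.6333, -18.5667)


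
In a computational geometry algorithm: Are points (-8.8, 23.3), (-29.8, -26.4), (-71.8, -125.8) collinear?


Cross product: ((-29.8)-(-8.8))*((-125.8)-23.3) - ((-26.4)-23.3)*((-71.8)-(-8.8))
= 0

Yes, collinear
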